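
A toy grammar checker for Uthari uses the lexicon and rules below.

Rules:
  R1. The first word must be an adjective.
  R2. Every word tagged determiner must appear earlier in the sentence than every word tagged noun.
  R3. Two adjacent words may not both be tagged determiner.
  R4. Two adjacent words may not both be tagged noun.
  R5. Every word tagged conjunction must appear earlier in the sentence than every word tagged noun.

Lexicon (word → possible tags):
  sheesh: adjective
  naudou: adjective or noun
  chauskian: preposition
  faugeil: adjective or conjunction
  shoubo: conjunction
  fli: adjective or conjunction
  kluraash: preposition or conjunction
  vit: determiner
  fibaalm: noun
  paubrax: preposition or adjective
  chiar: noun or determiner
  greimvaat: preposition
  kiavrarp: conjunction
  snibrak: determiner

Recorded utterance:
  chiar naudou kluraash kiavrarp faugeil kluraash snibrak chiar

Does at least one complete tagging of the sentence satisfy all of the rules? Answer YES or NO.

Candidates per position — 1:chiar {noun,determiner}; 2:naudou {adjective,noun}; 3:kluraash {preposition,conjunction}; 4:kiavrarp {conjunction}; 5:faugeil {adjective,conjunction}; 6:kluraash {preposition,conjunction}; 7:snibrak {determiner}; 8:chiar {noun,determiner}.
Rule 1 cannot be satisfied by any choice of tags from the lexicon.
So there is no consistent tagging.

NO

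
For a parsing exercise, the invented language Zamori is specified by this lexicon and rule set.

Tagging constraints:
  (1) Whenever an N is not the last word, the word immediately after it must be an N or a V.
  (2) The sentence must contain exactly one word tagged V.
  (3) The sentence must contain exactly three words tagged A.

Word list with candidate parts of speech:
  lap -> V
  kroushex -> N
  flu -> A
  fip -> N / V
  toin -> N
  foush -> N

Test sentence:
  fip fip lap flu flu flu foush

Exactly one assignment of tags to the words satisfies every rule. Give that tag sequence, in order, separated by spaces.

Candidates per position — 1:fip {N,V}; 2:fip {N,V}; 3:lap {V}; 4:flu {A}; 5:flu {A}; 6:flu {A}; 7:foush {N}.
Position 1: V is ruled out by rule 2; that leaves N.
Position 2: V is ruled out by rule 2; that leaves N.
So the tagging must be: N N V A A A N.
Rule-by-rule: rule 1 holds; rule 2 holds; rule 3 holds.

N N V A A A N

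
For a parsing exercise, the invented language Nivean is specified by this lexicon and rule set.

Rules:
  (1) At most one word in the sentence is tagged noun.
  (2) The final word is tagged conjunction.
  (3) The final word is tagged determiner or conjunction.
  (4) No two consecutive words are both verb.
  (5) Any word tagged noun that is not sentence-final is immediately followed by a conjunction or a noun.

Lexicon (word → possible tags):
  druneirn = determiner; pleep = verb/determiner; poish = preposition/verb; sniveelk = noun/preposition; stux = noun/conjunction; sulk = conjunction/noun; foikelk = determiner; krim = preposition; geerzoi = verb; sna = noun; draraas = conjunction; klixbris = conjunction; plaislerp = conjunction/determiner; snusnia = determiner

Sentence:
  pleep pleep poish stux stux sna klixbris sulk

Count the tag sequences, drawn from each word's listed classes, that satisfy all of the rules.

Candidates per position — 1:pleep {verb,determiner}; 2:pleep {verb,determiner}; 3:poish {preposition,verb}; 4:stux {noun,conjunction}; 5:stux {noun,conjunction}; 6:sna {noun}; 7:klixbris {conjunction}; 8:sulk {conjunction,noun}.
There are 64 candidate sequences in total.
The sequences that satisfy every rule: verb determiner preposition conjunction conjunction noun conjunction conjunction; verb determiner verb conjunction conjunction noun conjunction conjunction; determiner verb preposition conjunction conjunction noun conjunction conjunction; determiner determiner preposition conjunction conjunction noun conjunction conjunction; determiner determiner verb conjunction conjunction noun conjunction conjunction.
Count = 5.

5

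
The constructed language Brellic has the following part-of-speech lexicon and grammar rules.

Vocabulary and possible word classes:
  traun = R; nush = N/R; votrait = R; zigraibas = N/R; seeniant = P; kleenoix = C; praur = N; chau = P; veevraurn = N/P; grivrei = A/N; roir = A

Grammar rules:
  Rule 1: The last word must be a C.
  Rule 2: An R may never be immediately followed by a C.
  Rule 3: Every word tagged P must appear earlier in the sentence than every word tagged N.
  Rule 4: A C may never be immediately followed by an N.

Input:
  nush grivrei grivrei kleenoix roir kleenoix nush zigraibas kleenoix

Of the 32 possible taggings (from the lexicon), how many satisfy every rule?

8

Candidates per position — 1:nush {N,R}; 2:grivrei {A,N}; 3:grivrei {A,N}; 4:kleenoix {C}; 5:roir {A}; 6:kleenoix {C}; 7:nush {N,R}; 8:zigraibas {N,R}; 9:kleenoix {C}.
There are 32 candidate sequences in total.
Checking each against the rules leaves 8 sequences.
Count = 8.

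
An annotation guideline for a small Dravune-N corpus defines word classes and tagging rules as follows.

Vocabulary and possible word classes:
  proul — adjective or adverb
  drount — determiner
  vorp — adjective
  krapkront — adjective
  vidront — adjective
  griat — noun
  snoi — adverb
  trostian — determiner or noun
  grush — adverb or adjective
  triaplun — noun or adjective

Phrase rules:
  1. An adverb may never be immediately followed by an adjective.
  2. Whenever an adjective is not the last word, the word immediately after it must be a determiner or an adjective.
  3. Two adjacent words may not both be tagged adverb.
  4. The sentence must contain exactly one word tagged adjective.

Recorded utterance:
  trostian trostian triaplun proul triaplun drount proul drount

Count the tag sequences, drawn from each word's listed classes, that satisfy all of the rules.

Candidates per position — 1:trostian {determiner,noun}; 2:trostian {determiner,noun}; 3:triaplun {noun,adjective}; 4:proul {adjective,adverb}; 5:triaplun {noun,adjective}; 6:drount {determiner}; 7:proul {adjective,adverb}; 8:drount {determiner}.
There are 64 candidate sequences in total.
The sequences that satisfy every rule: determiner determiner noun adverb noun determiner adjective determiner; determiner noun noun adverb noun determiner adjective determiner; noun determiner noun adverb noun determiner adjective determiner; noun noun noun adverb noun determiner adjective determiner.
Count = 4.

4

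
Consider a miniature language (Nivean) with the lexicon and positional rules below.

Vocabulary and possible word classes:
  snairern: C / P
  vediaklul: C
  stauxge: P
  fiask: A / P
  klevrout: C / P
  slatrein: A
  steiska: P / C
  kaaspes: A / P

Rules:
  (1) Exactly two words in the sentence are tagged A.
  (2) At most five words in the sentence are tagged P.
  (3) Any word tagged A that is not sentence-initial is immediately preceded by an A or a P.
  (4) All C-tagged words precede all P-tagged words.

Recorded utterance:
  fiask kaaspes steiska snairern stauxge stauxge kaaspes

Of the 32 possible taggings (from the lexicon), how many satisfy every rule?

5

Candidates per position — 1:fiask {A,P}; 2:kaaspes {A,P}; 3:steiska {P,C}; 4:snairern {C,P}; 5:stauxge {P}; 6:stauxge {P}; 7:kaaspes {A,P}.
There are 32 candidate sequences in total.
The sequences that satisfy every rule: A A P P P P P; A A C C P P P; A A C P P P P; A P P P P P A; P A P P P P A.
Count = 5.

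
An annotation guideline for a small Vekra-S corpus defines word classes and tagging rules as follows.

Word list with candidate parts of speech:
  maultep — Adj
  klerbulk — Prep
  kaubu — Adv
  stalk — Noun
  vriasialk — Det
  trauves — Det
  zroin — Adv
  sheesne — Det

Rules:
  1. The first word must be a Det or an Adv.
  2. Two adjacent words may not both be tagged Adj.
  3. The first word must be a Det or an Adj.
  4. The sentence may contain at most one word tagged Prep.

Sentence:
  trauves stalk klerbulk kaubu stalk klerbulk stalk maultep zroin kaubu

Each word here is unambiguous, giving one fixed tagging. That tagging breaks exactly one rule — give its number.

4

Fixed tagging: Det Noun Prep Adv Noun Prep Noun Adj Adv Adv.
Checking each rule: R1 ok, R2 ok, R3 ok, R4 fails.
Only rule 4 fails.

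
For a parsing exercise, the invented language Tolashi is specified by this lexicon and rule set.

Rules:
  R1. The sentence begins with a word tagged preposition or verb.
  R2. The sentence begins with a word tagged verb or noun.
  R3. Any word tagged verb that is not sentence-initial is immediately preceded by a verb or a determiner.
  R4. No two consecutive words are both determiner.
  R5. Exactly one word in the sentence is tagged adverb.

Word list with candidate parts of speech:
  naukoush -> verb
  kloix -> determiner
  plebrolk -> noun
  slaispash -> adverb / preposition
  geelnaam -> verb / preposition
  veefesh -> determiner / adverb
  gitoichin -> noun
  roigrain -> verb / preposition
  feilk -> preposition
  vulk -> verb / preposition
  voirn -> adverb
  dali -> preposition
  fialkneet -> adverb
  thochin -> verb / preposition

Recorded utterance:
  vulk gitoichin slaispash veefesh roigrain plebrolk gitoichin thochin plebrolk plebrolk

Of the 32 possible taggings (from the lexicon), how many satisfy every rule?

Candidates per position — 1:vulk {verb,preposition}; 2:gitoichin {noun}; 3:slaispash {adverb,preposition}; 4:veefesh {determiner,adverb}; 5:roigrain {verb,preposition}; 6:plebrolk {noun}; 7:gitoichin {noun}; 8:thochin {verb,preposition}; 9:plebrolk {noun}; 10:plebrolk {noun}.
There are 32 candidate sequences in total.
The sequences that satisfy every rule: verb noun adverb determiner verb noun noun preposition noun noun; verb noun adverb determiner preposition noun noun preposition noun noun; verb noun preposition adverb preposition noun noun preposition noun noun.
Count = 3.

3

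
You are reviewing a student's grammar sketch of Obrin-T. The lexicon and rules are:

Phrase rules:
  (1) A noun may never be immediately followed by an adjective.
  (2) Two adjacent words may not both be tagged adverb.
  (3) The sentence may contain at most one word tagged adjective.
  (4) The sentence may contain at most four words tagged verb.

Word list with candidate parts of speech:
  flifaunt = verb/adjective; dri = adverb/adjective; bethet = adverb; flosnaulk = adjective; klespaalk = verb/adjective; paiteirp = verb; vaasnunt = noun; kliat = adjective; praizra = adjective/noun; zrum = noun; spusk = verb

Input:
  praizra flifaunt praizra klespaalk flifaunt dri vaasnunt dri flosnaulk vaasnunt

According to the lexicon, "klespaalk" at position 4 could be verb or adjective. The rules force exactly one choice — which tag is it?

Candidates per position — 1:praizra {adjective,noun}; 2:flifaunt {verb,adjective}; 3:praizra {adjective,noun}; 4:klespaalk {verb,adjective}; 5:flifaunt {verb,adjective}; 6:dri {adverb,adjective}; 7:vaasnunt {noun}; 8:dri {adverb,adjective}; 9:flosnaulk {adjective}; 10:vaasnunt {noun}.
Position 1: adjective is ruled out by rule 3; that leaves noun.
Position 2: adjective is ruled out by rule 1; that leaves verb.
Position 3: adjective is ruled out by rule 3; that leaves noun.
Position 4: adjective is ruled out by rule 1; that leaves verb.
Position 5: adjective is ruled out by rule 3; that leaves verb.
Position 6: adjective is ruled out by rule 3; that leaves adverb.
Position 8: adjective is ruled out by rule 1; that leaves adverb.
That leaves exactly one tagging: noun verb noun verb verb adverb noun adverb adjective noun.
Rule-by-rule: rule 1 holds; rule 2 holds; rule 3 holds; rule 4 holds.

verb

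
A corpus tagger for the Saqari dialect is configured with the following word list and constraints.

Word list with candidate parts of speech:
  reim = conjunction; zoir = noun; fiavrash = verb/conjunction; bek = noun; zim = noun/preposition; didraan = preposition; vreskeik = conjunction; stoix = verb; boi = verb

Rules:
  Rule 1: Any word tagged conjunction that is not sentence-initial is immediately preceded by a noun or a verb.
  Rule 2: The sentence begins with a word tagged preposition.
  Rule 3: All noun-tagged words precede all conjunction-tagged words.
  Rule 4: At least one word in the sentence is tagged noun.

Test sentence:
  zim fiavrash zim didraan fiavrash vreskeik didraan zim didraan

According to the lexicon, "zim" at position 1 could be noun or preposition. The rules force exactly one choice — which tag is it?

preposition

Candidates per position — 1:zim {noun,preposition}; 2:fiavrash {verb,conjunction}; 3:zim {noun,preposition}; 4:didraan {preposition}; 5:fiavrash {verb,conjunction}; 6:vreskeik {conjunction}; 7:didraan {preposition}; 8:zim {noun,preposition}; 9:didraan {preposition}.
If word 1 were noun, no tagging could satisfy rule 2; so word 1 is preposition.
If word 2 were conjunction, no tagging could satisfy rule 1; so word 2 is verb.
If word 5 were conjunction, no tagging could satisfy rule 1; so word 5 is verb.
If word 8 were noun, no tagging could satisfy rule 3; so word 8 is preposition.
If word 3 were preposition, no tagging could satisfy rule 4; so word 3 is noun.
The unique satisfying tagging is: preposition verb noun preposition verb conjunction preposition preposition preposition.
Rule-by-rule: rule 1 satisfied; rule 2 satisfied; rule 3 satisfied; rule 4 satisfied.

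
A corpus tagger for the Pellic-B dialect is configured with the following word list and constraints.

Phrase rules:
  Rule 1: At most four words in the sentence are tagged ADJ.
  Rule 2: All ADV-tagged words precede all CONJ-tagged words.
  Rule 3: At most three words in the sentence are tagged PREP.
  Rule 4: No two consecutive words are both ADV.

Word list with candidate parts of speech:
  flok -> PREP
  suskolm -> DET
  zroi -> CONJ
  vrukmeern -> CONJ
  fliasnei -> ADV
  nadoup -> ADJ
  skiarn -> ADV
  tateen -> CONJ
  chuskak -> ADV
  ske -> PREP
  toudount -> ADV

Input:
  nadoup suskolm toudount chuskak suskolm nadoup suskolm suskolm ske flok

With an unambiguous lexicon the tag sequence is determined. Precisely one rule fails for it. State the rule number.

4

Fixed tagging: ADJ DET ADV ADV DET ADJ DET DET PREP PREP.
Rule check: R1 holds, R2 holds, R3 holds, R4 violated.
Only rule 4 fails.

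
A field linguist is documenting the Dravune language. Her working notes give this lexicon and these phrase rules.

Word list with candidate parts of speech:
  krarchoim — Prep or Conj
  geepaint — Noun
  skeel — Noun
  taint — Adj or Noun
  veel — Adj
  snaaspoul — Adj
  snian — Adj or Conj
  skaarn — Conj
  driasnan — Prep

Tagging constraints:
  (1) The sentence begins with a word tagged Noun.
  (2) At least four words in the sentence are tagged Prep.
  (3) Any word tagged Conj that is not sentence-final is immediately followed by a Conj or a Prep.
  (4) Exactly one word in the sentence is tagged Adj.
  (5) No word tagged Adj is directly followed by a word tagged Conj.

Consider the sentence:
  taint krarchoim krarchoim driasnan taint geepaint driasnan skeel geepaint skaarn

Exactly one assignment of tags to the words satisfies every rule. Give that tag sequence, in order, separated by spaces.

Candidates per position — 1:taint {Adj,Noun}; 2:krarchoim {Prep,Conj}; 3:krarchoim {Prep,Conj}; 4:driasnan {Prep}; 5:taint {Adj,Noun}; 6:geepaint {Noun}; 7:driasnan {Prep}; 8:skeel {Noun}; 9:geepaint {Noun}; 10:skaarn {Conj}.
At position 1, choosing Adj makes rule 1 impossible to satisfy; hence Noun.
At position 2, choosing Conj makes rule 2 impossible to satisfy; hence Prep.
At position 3, choosing Conj makes rule 2 impossible to satisfy; hence Prep.
At position 5, choosing Noun makes rule 4 impossible to satisfy; hence Adj.
That leaves exactly one tagging: Noun Prep Prep Prep Adj Noun Prep Noun Noun Conj.
Checking: rule 1 holds; rule 2 holds; rule 3 holds; rule 4 holds; rule 5 holds.

Noun Prep Prep Prep Adj Noun Prep Noun Noun Conj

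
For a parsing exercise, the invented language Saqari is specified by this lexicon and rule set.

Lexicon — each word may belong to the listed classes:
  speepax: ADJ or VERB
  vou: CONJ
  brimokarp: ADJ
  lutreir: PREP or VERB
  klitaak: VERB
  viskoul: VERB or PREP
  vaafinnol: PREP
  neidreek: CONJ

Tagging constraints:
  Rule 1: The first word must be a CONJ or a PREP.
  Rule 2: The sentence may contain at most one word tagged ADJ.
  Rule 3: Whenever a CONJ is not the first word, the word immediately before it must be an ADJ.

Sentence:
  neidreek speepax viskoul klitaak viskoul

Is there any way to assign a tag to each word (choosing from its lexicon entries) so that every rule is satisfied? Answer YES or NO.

Candidates per position — 1:neidreek {CONJ}; 2:speepax {ADJ,VERB}; 3:viskoul {VERB,PREP}; 4:klitaak {VERB}; 5:viskoul {VERB,PREP}.
One satisfying assignment: CONJ VERB VERB VERB VERB.
Verifying each rule — rule 1 satisfied; rule 2 satisfied; rule 3 satisfied.

YES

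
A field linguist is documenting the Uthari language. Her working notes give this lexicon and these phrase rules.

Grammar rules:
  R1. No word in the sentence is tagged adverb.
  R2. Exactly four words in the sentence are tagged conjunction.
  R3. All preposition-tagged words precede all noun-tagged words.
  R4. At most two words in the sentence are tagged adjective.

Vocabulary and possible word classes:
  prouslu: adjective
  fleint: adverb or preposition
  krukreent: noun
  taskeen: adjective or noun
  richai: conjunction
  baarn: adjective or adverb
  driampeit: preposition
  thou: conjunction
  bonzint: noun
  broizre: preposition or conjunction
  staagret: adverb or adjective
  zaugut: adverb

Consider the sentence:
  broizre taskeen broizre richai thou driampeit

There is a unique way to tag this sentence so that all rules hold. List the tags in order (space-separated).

Candidates per position — 1:broizre {preposition,conjunction}; 2:taskeen {adjective,noun}; 3:broizre {preposition,conjunction}; 4:richai {conjunction}; 5:thou {conjunction}; 6:driampeit {preposition}.
Word 1 cannot be preposition — rule 2 would then fail for every completion. It is conjunction.
Word 2 cannot be noun — rule 3 would then fail for every completion. It is adjective.
Word 3 cannot be preposition — rule 2 would then fail for every completion. It is conjunction.
The only consistent sequence is: conjunction adjective conjunction conjunction conjunction preposition.
Rule-by-rule: rule 1 ok; rule 2 ok; rule 3 ok; rule 4 ok.

conjunction adjective conjunction conjunction conjunction preposition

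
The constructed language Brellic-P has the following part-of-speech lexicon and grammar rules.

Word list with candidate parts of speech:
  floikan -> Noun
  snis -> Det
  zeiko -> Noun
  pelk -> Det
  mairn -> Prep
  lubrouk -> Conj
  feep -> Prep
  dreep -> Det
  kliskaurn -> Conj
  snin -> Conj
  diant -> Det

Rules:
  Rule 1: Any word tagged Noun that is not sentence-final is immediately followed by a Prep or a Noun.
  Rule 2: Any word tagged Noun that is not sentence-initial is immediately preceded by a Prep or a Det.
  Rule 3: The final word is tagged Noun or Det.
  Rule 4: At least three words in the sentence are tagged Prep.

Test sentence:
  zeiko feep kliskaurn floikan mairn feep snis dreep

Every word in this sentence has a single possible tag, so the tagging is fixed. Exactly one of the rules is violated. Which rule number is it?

Fixed tagging: Noun Prep Conj Noun Prep Prep Det Det.
Rule check: R1 pass, R2 fail, R3 pass, R4 pass.
Only rule 2 fails.

2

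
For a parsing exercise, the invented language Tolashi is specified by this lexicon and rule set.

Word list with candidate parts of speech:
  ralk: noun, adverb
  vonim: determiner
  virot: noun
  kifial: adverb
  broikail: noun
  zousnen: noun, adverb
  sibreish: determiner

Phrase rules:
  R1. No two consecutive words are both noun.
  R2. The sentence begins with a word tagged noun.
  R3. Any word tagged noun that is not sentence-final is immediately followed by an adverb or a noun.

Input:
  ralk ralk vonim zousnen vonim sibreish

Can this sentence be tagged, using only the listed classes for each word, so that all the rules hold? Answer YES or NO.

Candidates per position — 1:ralk {noun,adverb}; 2:ralk {noun,adverb}; 3:vonim {determiner}; 4:zousnen {noun,adverb}; 5:vonim {determiner}; 6:sibreish {determiner}.
One satisfying assignment: noun adverb determiner adverb determiner determiner.
Verifying each rule — rule 1 ✓; rule 2 ✓; rule 3 ✓.

YES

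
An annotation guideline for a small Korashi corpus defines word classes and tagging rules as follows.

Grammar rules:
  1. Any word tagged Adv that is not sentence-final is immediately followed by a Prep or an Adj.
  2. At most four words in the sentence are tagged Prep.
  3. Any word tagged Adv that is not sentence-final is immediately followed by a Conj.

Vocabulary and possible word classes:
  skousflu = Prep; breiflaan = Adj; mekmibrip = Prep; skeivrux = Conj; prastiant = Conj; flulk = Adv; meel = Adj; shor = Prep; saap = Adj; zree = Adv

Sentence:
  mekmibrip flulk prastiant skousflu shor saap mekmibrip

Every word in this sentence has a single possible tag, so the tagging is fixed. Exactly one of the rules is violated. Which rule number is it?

1

Fixed tagging: Prep Adv Conj Prep Prep Adj Prep.
Rule check: R1 violated, R2 holds, R3 holds.
Only rule 1 fails.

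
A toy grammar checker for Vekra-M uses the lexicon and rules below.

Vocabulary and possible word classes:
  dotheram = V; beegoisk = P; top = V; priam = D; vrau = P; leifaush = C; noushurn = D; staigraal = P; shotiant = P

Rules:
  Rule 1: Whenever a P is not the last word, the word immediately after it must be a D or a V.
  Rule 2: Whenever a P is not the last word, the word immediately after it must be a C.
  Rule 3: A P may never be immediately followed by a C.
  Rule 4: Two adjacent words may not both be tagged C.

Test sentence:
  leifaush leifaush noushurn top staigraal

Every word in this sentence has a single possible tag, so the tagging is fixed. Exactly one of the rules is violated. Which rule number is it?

Fixed tagging: C C D V P.
Checking each rule: R1 ok, R2 ok, R3 ok, R4 fails.
Only rule 4 fails.

4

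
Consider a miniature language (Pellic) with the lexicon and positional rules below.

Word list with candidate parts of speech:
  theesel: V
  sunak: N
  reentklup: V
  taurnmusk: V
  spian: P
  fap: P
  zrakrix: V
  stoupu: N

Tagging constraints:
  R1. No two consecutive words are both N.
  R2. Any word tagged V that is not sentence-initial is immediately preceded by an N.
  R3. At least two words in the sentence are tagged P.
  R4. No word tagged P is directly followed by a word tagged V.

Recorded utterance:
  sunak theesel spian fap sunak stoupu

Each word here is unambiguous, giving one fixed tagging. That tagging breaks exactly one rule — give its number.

1

Fixed tagging: N V P P N N.
Rule check: R1 ✗, R2 ✓, R3 ✓, R4 ✓.
Only rule 1 fails.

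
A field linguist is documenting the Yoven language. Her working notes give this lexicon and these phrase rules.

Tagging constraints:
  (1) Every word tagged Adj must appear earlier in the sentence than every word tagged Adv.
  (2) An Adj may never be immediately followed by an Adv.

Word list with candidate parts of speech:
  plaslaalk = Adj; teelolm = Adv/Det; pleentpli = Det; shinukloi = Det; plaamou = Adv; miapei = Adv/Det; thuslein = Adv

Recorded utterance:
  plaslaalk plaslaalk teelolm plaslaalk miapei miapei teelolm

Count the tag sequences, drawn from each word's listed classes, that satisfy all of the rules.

4

Candidates per position — 1:plaslaalk {Adj}; 2:plaslaalk {Adj}; 3:teelolm {Adv,Det}; 4:plaslaalk {Adj}; 5:miapei {Adv,Det}; 6:miapei {Adv,Det}; 7:teelolm {Adv,Det}.
There are 16 candidate sequences in total.
The sequences that satisfy every rule: Adj Adj Det Adj Det Adv Adv; Adj Adj Det Adj Det Adv Det; Adj Adj Det Adj Det Det Adv; Adj Adj Det Adj Det Det Det.
Count = 4.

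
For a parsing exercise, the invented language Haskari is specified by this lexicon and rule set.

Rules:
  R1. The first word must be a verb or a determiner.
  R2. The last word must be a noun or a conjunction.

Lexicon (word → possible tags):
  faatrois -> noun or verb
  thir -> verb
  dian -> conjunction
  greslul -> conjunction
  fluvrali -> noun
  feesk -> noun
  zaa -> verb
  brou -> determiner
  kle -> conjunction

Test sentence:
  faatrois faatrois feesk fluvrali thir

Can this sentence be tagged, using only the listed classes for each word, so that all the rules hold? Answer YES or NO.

NO

Candidates per position — 1:faatrois {noun,verb}; 2:faatrois {noun,verb}; 3:feesk {noun}; 4:fluvrali {noun}; 5:thir {verb}.
Rule 2 cannot be satisfied by any choice of tags from the lexicon.
So there is no consistent tagging.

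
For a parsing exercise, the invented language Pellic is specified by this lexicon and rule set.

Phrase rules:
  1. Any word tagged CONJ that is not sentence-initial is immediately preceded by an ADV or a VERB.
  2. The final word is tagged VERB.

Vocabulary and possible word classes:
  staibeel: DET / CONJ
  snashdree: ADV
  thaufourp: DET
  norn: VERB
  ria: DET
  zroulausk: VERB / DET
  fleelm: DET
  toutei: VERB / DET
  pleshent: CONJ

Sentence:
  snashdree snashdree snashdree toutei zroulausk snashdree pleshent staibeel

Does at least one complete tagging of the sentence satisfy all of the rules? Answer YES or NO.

NO

Candidates per position — 1:snashdree {ADV}; 2:snashdree {ADV}; 3:snashdree {ADV}; 4:toutei {VERB,DET}; 5:zroulausk {VERB,DET}; 6:snashdree {ADV}; 7:pleshent {CONJ}; 8:staibeel {DET,CONJ}.
Rule 2 cannot be satisfied by any choice of tags from the lexicon.
So there is no consistent tagging.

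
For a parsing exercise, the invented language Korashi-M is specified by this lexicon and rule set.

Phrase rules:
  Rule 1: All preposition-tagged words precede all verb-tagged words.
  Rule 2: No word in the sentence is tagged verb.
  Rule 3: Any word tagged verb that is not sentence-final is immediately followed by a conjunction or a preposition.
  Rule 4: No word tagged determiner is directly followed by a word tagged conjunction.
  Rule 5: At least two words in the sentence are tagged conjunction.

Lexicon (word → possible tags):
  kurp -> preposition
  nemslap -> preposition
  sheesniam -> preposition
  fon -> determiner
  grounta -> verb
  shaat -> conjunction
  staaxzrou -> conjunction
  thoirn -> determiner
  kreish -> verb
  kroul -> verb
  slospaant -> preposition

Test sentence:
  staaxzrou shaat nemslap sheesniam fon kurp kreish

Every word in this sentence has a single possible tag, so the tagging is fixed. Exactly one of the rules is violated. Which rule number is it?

2

Fixed tagging: conjunction conjunction preposition preposition determiner preposition verb.
Rule check: R1 holds, R2 violated, R3 holds, R4 holds, R5 holds.
Only rule 2 fails.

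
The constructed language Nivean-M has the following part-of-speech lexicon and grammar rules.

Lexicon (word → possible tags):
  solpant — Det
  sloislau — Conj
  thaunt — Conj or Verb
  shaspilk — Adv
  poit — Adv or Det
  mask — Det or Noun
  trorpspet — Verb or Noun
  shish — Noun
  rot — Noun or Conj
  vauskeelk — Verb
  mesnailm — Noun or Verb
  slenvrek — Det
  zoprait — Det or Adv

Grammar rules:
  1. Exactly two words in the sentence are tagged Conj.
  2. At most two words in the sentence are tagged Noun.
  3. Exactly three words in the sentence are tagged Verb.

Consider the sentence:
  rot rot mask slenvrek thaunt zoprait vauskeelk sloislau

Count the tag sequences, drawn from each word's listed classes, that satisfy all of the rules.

Candidates per position — 1:rot {Noun,Conj}; 2:rot {Noun,Conj}; 3:mask {Det,Noun}; 4:slenvrek {Det}; 5:thaunt {Conj,Verb}; 6:zoprait {Det,Adv}; 7:vauskeelk {Verb}; 8:sloislau {Conj}.
There are 32 candidate sequences in total.
Rule 3 cannot be satisfied by any choice of tags from the lexicon.
So there is no consistent tagging.
Count = 0.

0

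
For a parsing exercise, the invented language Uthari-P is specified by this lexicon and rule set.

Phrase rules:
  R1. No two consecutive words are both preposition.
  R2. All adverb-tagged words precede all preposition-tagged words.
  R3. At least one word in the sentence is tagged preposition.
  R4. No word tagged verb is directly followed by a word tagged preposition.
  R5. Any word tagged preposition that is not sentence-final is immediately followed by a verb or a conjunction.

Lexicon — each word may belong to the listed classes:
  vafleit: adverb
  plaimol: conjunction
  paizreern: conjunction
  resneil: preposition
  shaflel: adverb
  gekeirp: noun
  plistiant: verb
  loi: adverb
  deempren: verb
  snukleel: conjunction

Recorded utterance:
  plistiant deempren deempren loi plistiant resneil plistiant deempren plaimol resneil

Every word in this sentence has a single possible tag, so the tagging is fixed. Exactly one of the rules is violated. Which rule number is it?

4

Fixed tagging: verb verb verb adverb verb preposition verb verb conjunction preposition.
Rule check: R1 ok, R2 ok, R3 ok, R4 fails, R5 ok.
Only rule 4 fails.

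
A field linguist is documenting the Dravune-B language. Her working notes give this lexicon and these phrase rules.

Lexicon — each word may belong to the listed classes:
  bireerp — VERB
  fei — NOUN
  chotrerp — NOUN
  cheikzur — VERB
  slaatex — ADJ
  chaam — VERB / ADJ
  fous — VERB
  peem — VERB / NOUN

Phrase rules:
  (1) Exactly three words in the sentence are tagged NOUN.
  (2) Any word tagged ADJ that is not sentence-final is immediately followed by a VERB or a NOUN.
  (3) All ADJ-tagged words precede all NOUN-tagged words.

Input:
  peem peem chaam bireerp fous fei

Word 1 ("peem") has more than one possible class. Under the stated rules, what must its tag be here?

NOUN

Candidates per position — 1:peem {VERB,NOUN}; 2:peem {VERB,NOUN}; 3:chaam {VERB,ADJ}; 4:bireerp {VERB}; 5:fous {VERB}; 6:fei {NOUN}.
Position 1: tagging it VERB would leave rule 1 unsatisfiable, so it must be NOUN.
Position 2: tagging it VERB would leave rule 1 unsatisfiable, so it must be NOUN.
Position 3: tagging it ADJ would leave rule 3 unsatisfiable, so it must be VERB.
The only consistent sequence is: NOUN NOUN VERB VERB VERB NOUN.
Check: rule 1 satisfied; rule 2 satisfied; rule 3 satisfied.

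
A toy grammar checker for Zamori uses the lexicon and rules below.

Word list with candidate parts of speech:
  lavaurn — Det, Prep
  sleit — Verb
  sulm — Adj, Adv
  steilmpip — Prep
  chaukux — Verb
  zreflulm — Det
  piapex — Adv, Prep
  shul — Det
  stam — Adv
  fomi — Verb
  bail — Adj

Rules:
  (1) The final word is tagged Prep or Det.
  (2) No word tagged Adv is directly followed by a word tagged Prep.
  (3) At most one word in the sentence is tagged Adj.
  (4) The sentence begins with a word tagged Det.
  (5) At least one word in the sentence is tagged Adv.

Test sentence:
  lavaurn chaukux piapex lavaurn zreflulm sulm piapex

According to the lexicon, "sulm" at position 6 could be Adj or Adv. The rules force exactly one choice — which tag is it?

Adj

Candidates per position — 1:lavaurn {Det,Prep}; 2:chaukux {Verb}; 3:piapex {Adv,Prep}; 4:lavaurn {Det,Prep}; 5:zreflulm {Det}; 6:sulm {Adj,Adv}; 7:piapex {Adv,Prep}.
Position 1: Prep is ruled out by rule 4; that leaves Det.
Position 7: Adv is ruled out by rule 1; that leaves Prep.
Position 6: Adv is ruled out by rule 2; that leaves Adj.
Position 3: Prep is ruled out by rule 5; that leaves Adv.
Position 4: Prep is ruled out by rule 2; that leaves Det.
That leaves exactly one tagging: Det Verb Adv Det Det Adj Prep.
Rule-by-rule: rule 1 satisfied; rule 2 satisfied; rule 3 satisfied; rule 4 satisfied; rule 5 satisfied.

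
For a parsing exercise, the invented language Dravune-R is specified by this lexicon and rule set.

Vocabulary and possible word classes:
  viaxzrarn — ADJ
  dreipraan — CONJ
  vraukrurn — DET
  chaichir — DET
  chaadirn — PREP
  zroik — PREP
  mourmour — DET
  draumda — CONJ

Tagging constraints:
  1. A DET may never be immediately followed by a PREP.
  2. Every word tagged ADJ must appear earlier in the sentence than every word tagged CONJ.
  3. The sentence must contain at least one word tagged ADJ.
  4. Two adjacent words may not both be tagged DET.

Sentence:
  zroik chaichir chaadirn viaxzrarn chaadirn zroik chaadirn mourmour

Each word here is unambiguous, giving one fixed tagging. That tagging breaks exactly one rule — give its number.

1

Fixed tagging: PREP DET PREP ADJ PREP PREP PREP DET.
Checking each rule: R1 fails, R2 ok, R3 ok, R4 ok.
Only rule 1 fails.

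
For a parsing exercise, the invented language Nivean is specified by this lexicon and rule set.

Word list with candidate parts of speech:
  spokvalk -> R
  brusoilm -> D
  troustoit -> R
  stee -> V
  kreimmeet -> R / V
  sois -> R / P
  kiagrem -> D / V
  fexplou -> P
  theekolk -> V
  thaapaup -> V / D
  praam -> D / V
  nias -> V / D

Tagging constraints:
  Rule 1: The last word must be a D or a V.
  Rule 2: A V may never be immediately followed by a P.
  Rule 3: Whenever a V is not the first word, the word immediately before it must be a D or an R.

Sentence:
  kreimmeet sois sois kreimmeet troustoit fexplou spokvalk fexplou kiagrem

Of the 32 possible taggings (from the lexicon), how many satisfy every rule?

Candidates per position — 1:kreimmeet {R,V}; 2:sois {R,P}; 3:sois {R,P}; 4:kreimmeet {R,V}; 5:troustoit {R}; 6:fexplou {P}; 7:spokvalk {R}; 8:fexplou {P}; 9:kiagrem {D,V}.
There are 32 candidate sequences in total.
Checking each against the rules leaves 9 sequences.
Count = 9.

9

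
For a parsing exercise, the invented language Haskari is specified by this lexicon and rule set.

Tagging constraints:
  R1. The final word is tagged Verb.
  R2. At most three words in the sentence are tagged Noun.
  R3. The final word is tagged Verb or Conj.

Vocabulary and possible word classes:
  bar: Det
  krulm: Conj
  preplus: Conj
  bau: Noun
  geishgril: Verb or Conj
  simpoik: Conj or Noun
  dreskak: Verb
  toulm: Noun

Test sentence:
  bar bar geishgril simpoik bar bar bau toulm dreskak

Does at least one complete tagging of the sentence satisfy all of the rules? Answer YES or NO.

Candidates per position — 1:bar {Det}; 2:bar {Det}; 3:geishgril {Verb,Conj}; 4:simpoik {Conj,Noun}; 5:bar {Det}; 6:bar {Det}; 7:bau {Noun}; 8:toulm {Noun}; 9:dreskak {Verb}.
One satisfying assignment: Det Det Conj Conj Det Det Noun Noun Verb.
Verifying each rule — rule 1 satisfied; rule 2 satisfied; rule 3 satisfied.

YES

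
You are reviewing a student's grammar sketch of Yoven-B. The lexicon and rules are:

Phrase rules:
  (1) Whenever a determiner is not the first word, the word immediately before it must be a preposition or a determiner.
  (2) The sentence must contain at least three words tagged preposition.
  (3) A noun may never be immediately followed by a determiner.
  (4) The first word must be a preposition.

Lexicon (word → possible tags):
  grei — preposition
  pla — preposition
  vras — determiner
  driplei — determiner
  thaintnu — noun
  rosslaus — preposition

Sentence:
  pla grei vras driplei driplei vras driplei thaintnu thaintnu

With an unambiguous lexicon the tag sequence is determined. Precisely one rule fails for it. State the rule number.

Fixed tagging: preposition preposition determiner determiner determiner determiner determiner noun noun.
Checking each rule: R1 pass, R2 fail, R3 pass, R4 pass.
Only rule 2 fails.

2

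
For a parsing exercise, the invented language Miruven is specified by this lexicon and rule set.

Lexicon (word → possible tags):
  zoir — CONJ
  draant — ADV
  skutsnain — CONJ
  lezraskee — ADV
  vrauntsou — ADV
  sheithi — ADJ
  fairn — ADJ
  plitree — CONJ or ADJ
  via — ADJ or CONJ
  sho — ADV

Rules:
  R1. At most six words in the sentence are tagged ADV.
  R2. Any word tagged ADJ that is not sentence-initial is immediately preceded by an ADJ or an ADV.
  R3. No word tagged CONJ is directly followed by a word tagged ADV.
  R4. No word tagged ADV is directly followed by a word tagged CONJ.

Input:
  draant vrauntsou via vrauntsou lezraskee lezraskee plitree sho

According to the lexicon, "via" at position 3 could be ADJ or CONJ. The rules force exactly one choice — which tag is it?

ADJ

Candidates per position — 1:draant {ADV}; 2:vrauntsou {ADV}; 3:via {ADJ,CONJ}; 4:vrauntsou {ADV}; 5:lezraskee {ADV}; 6:lezraskee {ADV}; 7:plitree {CONJ,ADJ}; 8:sho {ADV}.
If word 3 were CONJ, no tagging could satisfy rule 3; so word 3 is ADJ.
If word 7 were CONJ, no tagging could satisfy rule 3; so word 7 is ADJ.
The unique satisfying tagging is: ADV ADV ADJ ADV ADV ADV ADJ ADV.
Verifying each rule — rule 1 holds; rule 2 holds; rule 3 holds; rule 4 holds.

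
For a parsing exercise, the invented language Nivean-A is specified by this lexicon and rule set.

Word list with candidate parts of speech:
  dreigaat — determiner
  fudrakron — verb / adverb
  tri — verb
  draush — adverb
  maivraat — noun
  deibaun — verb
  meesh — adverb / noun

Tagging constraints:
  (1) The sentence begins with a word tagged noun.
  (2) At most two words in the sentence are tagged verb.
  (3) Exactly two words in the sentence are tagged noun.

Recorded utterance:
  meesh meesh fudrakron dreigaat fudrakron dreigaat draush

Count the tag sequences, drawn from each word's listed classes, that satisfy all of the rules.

Candidates per position — 1:meesh {adverb,noun}; 2:meesh {adverb,noun}; 3:fudrakron {verb,adverb}; 4:dreigaat {determiner}; 5:fudrakron {verb,adverb}; 6:dreigaat {determiner}; 7:draush {adverb}.
There are 16 candidate sequences in total.
The sequences that satisfy every rule: noun noun verb determiner verb determiner adverb; noun noun verb determiner adverb determiner adverb; noun noun adverb determiner verb determiner adverb; noun noun adverb determiner adverb determiner adverb.
Count = 4.

4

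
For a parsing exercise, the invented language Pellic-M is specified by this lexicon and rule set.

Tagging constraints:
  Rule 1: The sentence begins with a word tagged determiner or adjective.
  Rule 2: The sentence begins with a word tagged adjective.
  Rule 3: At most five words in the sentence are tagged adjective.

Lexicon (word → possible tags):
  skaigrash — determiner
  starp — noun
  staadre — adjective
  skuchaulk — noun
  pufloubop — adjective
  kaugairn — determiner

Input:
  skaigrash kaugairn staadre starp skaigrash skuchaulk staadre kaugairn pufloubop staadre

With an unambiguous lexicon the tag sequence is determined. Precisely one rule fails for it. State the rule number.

Fixed tagging: determiner determiner adjective noun determiner noun adjective determiner adjective adjective.
Applying the rules: R1 ok, R2 fails, R3 ok.
Only rule 2 fails.

2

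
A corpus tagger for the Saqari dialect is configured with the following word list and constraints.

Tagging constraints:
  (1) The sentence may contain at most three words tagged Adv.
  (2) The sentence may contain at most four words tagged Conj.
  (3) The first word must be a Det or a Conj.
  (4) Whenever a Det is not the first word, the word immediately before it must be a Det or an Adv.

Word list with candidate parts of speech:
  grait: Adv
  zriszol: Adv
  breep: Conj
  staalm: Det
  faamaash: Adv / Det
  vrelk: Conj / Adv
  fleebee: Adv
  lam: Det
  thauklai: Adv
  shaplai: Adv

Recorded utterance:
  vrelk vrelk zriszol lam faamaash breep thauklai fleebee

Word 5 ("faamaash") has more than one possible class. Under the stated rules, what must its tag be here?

Det

Candidates per position — 1:vrelk {Conj,Adv}; 2:vrelk {Conj,Adv}; 3:zriszol {Adv}; 4:lam {Det}; 5:faamaash {Adv,Det}; 6:breep {Conj}; 7:thauklai {Adv}; 8:fleebee {Adv}.
Word 1 cannot be Adv — rule 1 would then fail for every completion. It is Conj.
Word 2 cannot be Adv — rule 1 would then fail for every completion. It is Conj.
Word 5 cannot be Adv — rule 1 would then fail for every completion. It is Det.
The only consistent sequence is: Conj Conj Adv Det Det Conj Adv Adv.
Rule-by-rule: rule 1 holds; rule 2 holds; rule 3 holds; rule 4 holds.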